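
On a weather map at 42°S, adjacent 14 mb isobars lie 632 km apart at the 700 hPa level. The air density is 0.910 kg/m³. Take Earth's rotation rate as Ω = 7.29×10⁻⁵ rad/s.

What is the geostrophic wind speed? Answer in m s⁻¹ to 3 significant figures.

25.0 m s⁻¹

Coriolis parameter at 42°S:
f = 2Ω sin φ = 2 × 7.29×10⁻⁵ × sin 42° = 9.76×10⁻⁵ s⁻¹
Pressure gradient: |∂P/∂n| = 1400 Pa / 632000 m = 2.22×10⁻³ Pa/m
Geostrophic balance (pressure-gradient force = Coriolis force):
V_g = (1/(fρ)) |∂P/∂n| = 2.22×10⁻³ / (9.76×10⁻⁵ × 0.910) = 25.0 m/s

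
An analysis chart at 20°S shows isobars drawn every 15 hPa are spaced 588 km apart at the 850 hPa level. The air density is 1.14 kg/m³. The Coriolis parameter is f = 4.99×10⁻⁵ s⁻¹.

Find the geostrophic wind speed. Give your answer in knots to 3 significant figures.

Pressure gradient: |∂P/∂n| = 1500 Pa / 588000 m = 2.55×10⁻³ Pa/m
Geostrophic balance (pressure-gradient force = Coriolis force):
V_g = (1/(fρ)) |∂P/∂n| = 2.55×10⁻³ / (4.99×10⁻⁵ × 1.14) = 44.8 m/s
Converting: 44.8 m/s × 1.944 = 87.2 knots

87.2 knots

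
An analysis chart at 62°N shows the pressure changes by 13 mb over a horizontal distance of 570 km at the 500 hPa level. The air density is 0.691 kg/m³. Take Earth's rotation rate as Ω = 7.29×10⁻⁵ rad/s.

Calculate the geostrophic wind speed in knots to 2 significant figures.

Coriolis parameter at 62°N:
f = 2Ω sin φ = 2 × 7.29×10⁻⁵ × sin 62° = 1.29×10⁻⁴ s⁻¹
Pressure gradient: |∂P/∂n| = 1300 Pa / 570000 m = 2.28×10⁻³ Pa/m
Geostrophic balance (pressure-gradient force = Coriolis force):
V_g = (1/(fρ)) |∂P/∂n| = 2.28×10⁻³ / (1.29×10⁻⁴ × 0.691) = 25.6 m/s
Converting: 25.6 m/s × 1.944 = 50 knots

50 knots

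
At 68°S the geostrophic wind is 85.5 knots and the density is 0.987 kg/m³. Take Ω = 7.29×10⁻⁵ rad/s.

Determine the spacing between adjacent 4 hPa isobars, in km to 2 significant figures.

68 km

Coriolis parameter at 68°S:
f = 2Ω sin φ = 2 × 7.29×10⁻⁵ × sin 68° = 1.35×10⁻⁴ s⁻¹
Wind speed in SI: 85.5 knots = 44.0 m/s
Geostrophic balance rearranged: |∂P/∂n| = f ρ V_g
|∂P/∂n| = 1.35×10⁻⁴ × 0.987 × 44.0 = 5.87×10⁻³ Pa/m
Isobar spacing: Δn = ΔP/|∂P/∂n| = 400 Pa / 5.87×10⁻³ Pa/m = 68158 m ≈ 68 km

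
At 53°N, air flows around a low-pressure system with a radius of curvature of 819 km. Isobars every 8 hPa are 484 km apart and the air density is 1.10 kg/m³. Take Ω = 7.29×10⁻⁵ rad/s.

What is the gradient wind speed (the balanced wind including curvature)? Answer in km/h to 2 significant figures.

41 km/h

Coriolis parameter at 53°N:
f = 2Ω sin φ = 2 × 7.29×10⁻⁵ × sin 53° = 1.16×10⁻⁴ s⁻¹
Pressure gradient: |∂P/∂n| = 800 Pa / 484000 m = 1.65×10⁻³ Pa/m
Geostrophic speed: V_g = |∂P/∂n|/(fρ) = 1.65×10⁻³/(1.16×10⁻⁴ × 1.10) = 12.9 m/s
Around a low, centrifugal force acts outward with Coriolis, so pressure-gradient force balances both:
(1/ρ)|∂P/∂n| = fV + V²/R  →  V² + fR·V − fR·V_g = 0
With fR = 1.16×10⁻⁴ × 819×10³ m = 95.4 m/s:
V = [−fR + √((fR)² + 4 fR V_g)]/2 = [−95.4 + √(95.4² + 4×95.4×12.9)]/2 = 11.5 m/s
Subgeostrophic (V < V_g = 12.9 m/s), as expected around a low.
Converting: 11.5 m/s × 3.6 = 41 km/h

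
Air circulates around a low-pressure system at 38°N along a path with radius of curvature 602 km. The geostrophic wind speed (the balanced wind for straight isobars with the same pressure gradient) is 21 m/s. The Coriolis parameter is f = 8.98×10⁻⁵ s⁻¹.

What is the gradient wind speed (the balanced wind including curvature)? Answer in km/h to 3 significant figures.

Around a low, centrifugal force acts outward with Coriolis, so pressure-gradient force balances both:
(1/ρ)|∂P/∂n| = fV + V²/R  →  V² + fR·V − fR·V_g = 0
With fR = 8.98×10⁻⁵ × 602×10³ m = 54.1 m/s:
V = [−fR + √((fR)² + 4 fR V_g)]/2 = [−54.1 + √(54.1² + 4×54.1×21)]/2 = 16.2 m/s
Subgeostrophic (V < V_g = 21 m/s), as expected around a low.
Converting: 16.2 m/s × 3.6 = 58.2 km/h

58.2 km/h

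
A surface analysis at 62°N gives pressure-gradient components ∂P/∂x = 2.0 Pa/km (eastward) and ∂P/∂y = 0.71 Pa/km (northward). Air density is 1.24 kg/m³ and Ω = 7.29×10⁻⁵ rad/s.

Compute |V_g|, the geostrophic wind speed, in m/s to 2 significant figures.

Coriolis parameter at 62°N:
f = 2Ω sin φ = 2 × 7.29×10⁻⁵ × sin 62° = 1.29×10⁻⁴ s⁻¹
Component geostrophic relations (x east, y north):
u_g = −(1/(fρ)) ∂P/∂y,  v_g = (1/(fρ)) ∂P/∂x
u_g = −(0.71×10⁻³)/(1.29×10⁻⁴ × 1.24) = −4.45 m/s;  v_g = (2.0×10⁻³)/(1.29×10⁻⁴ × 1.24) = 12.5 m/s
|V_g| = √(u_g² + v_g²) = 13.3 m/s

13 m/s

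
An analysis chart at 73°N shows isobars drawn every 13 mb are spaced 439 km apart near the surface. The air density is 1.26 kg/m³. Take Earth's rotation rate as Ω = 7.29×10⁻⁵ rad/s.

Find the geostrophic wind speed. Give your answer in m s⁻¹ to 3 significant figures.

Coriolis parameter at 73°N:
f = 2Ω sin φ = 2 × 7.29×10⁻⁵ × sin 73° = 1.39×10⁻⁴ s⁻¹
Pressure gradient: |∂P/∂n| = 1300 Pa / 439000 m = 2.96×10⁻³ Pa/m
Geostrophic balance (pressure-gradient force = Coriolis force):
V_g = (1/(fρ)) |∂P/∂n| = 2.96×10⁻³ / (1.39×10⁻⁴ × 1.26) = 16.9 m/s

16.9 m s⁻¹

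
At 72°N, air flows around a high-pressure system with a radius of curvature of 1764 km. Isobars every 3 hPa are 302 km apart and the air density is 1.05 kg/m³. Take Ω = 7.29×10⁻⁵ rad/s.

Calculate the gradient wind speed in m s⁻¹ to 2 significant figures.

7.0 m s⁻¹

Coriolis parameter at 72°N:
f = 2Ω sin φ = 2 × 7.29×10⁻⁵ × sin 72° = 1.39×10⁻⁴ s⁻¹
Pressure gradient: |∂P/∂n| = 300 Pa / 302000 m = 9.93×10⁻⁴ Pa/m
Geostrophic speed: V_g = |∂P/∂n|/(fρ) = 9.93×10⁻⁴/(1.39×10⁻⁴ × 1.05) = 6.82 m/s
Around a high, pressure-gradient force acts outward with centrifugal, so Coriolis balances both:
fV = (1/ρ)|∂P/∂n| + V²/R  →  V² − fR·V + fR·V_g = 0
With fR = 1.39×10⁻⁴ × 1764×10³ m = 245 m/s:
V = [fR − √((fR)² − 4 fR V_g)]/2 = [245 − √(245² − 4×245×6.82)]/2 = 7.02 m/s
Supergeostrophic (V > V_g = 6.82 m/s), as expected around a high.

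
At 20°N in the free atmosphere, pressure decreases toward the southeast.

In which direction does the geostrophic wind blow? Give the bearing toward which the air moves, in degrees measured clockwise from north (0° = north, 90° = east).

The pressure-gradient force points toward the southeast (bearing 135°).
Geostrophic balance: in the Northern Hemisphere the Coriolis force deflects motion to the right, so the geostrophic wind blows 90° to the right of the pressure-gradient force (low pressure on the left).
Rotating 135° by 90° clockwise gives 225° — the wind blows toward the southwest.

225°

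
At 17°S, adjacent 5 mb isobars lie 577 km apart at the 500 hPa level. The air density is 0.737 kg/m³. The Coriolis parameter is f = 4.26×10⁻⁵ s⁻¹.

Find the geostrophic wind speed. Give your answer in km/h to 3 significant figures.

99.4 km/h

Pressure gradient: |∂P/∂n| = 500 Pa / 577000 m = 8.67×10⁻⁴ Pa/m
Geostrophic balance (pressure-gradient force = Coriolis force):
V_g = (1/(fρ)) |∂P/∂n| = 8.67×10⁻⁴ / (4.26×10⁻⁵ × 0.737) = 27.6 m/s
Converting: 27.6 m/s × 3.6 = 99.4 km/h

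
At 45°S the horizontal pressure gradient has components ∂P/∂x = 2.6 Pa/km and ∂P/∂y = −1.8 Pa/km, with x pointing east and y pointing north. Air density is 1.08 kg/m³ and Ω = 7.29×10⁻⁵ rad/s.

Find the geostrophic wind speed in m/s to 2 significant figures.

Coriolis parameter at 45°S:
f = 2Ω sin φ = 2 × 7.29×10⁻⁵ × sin 45° = 1.03×10⁻⁴ s⁻¹
In the Southern Hemisphere f is negative: f = −1.03×10⁻⁴ s⁻¹.
Component geostrophic relations (x east, y north):
u_g = −(1/(fρ)) ∂P/∂y,  v_g = (1/(fρ)) ∂P/∂x
u_g = −(−1.8×10⁻³)/(−1.03×10⁻⁴ × 1.08) = −16.2 m/s;  v_g = (2.6×10⁻³)/(−1.03×10⁻⁴ × 1.08) = −23.4 m/s
|V_g| = √(u_g² + v_g²) = 28.4 m/s

28 m/s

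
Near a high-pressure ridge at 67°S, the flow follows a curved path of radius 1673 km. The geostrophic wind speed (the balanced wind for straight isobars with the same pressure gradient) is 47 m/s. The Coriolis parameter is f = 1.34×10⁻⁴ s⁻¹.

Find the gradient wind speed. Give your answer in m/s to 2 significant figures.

67 m/s

Around a high, pressure-gradient force acts outward with centrifugal, so Coriolis balances both:
fV = (1/ρ)|∂P/∂n| + V²/R  →  V² − fR·V + fR·V_g = 0
With fR = 1.34×10⁻⁴ × 1673×10³ m = 224 m/s:
V = [fR − √((fR)² − 4 fR V_g)]/2 = [224 − √(224² − 4×224×47)]/2 = 67.1 m/s
Supergeostrophic (V > V_g = 47 m/s), as expected around a high.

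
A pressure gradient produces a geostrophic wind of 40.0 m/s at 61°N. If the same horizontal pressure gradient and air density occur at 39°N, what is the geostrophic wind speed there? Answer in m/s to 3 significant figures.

55.6 m/s

With the same pressure gradient and density, V_g ∝ 1/f ∝ 1/sin φ.
V₂ = V₁ · sin φ₁ / sin φ₂ = 40.0 × sin 61° / sin 39°
V₂ = 40.0 × 0.8746/0.6293 = 55.6 m/s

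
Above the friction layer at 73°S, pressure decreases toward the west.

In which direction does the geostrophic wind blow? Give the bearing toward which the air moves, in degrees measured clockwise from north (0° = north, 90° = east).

180°

The pressure-gradient force points toward the west (bearing 270°).
Geostrophic balance: in the Southern Hemisphere the Coriolis force deflects motion to the left, so the geostrophic wind blows 90° to the left of the pressure-gradient force (low pressure on the right).
Rotating 270° by 90° counterclockwise gives 180° — the wind blows toward the south.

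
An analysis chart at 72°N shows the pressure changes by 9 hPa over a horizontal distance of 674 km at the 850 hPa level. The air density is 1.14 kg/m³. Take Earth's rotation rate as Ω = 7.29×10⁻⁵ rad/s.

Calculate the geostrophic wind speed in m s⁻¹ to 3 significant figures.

Coriolis parameter at 72°N:
f = 2Ω sin φ = 2 × 7.29×10⁻⁵ × sin 72° = 1.39×10⁻⁴ s⁻¹
Pressure gradient: |∂P/∂n| = 900 Pa / 674000 m = 1.34×10⁻³ Pa/m
Geostrophic balance (pressure-gradient force = Coriolis force):
V_g = (1/(fρ)) |∂P/∂n| = 1.34×10⁻³ / (1.39×10⁻⁴ × 1.14) = 8.45 m/s

8.45 m s⁻¹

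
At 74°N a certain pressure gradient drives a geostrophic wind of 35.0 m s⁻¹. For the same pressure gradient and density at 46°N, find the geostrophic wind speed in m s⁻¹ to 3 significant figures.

46.8 m s⁻¹

With the same pressure gradient and density, V_g ∝ 1/f ∝ 1/sin φ.
V₂ = V₁ · sin φ₁ / sin φ₂ = 35.0 × sin 74° / sin 46°
V₂ = 35.0 × 0.9613/0.7193 = 46.8 m s⁻¹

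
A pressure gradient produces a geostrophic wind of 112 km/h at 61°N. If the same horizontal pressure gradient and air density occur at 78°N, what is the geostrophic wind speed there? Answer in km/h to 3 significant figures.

100 km/h

With the same pressure gradient and density, V_g ∝ 1/f ∝ 1/sin φ.
V₂ = V₁ · sin φ₁ / sin φ₂ = 112 × sin 61° / sin 78°
V₂ = 112 × 0.8746/0.9781 = 100 km/h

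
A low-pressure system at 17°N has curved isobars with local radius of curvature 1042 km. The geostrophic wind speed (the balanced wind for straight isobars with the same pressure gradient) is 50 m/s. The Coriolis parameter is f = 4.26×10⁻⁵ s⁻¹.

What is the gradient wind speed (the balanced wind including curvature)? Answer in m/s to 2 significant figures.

Around a low, centrifugal force acts outward with Coriolis, so pressure-gradient force balances both:
(1/ρ)|∂P/∂n| = fV + V²/R  →  V² + fR·V − fR·V_g = 0
With fR = 4.26×10⁻⁵ × 1042×10³ m = 44.4 m/s:
V = [−fR + √((fR)² + 4 fR V_g)]/2 = [−44.4 + √(44.4² + 4×44.4×50)]/2 = 29.9 m/s
Subgeostrophic (V < V_g = 50 m/s), as expected around a low.

30 m/s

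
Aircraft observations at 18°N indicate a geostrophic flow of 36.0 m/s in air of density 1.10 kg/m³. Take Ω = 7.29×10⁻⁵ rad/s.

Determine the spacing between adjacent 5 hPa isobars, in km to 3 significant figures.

280 km

Coriolis parameter at 18°N:
f = 2Ω sin φ = 2 × 7.29×10⁻⁵ × sin 18° = 4.51×10⁻⁵ s⁻¹
Geostrophic balance rearranged: |∂P/∂n| = f ρ V_g
|∂P/∂n| = 4.51×10⁻⁵ × 1.10 × 36.0 = 1.78×10⁻³ Pa/m
Isobar spacing: Δn = ΔP/|∂P/∂n| = 500 Pa / 1.78×10⁻³ Pa/m = 280243 m ≈ 280 km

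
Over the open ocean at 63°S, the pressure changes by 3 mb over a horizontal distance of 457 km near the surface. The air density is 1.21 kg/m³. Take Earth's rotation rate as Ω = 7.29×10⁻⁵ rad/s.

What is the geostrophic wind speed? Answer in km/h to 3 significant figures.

15.0 km/h

Coriolis parameter at 63°S:
f = 2Ω sin φ = 2 × 7.29×10⁻⁵ × sin 63° = 1.30×10⁻⁴ s⁻¹
Pressure gradient: |∂P/∂n| = 300 Pa / 457000 m = 6.56×10⁻⁴ Pa/m
Geostrophic balance (pressure-gradient force = Coriolis force):
V_g = (1/(fρ)) |∂P/∂n| = 6.56×10⁻⁴ / (1.30×10⁻⁴ × 1.21) = 4.18 m/s
Converting: 4.18 m/s × 3.6 = 15.0 km/h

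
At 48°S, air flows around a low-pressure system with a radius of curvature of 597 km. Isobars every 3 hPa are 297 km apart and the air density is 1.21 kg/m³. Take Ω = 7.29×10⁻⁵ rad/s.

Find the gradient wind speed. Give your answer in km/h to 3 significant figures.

25.0 km/h

Coriolis parameter at 48°S:
f = 2Ω sin φ = 2 × 7.29×10⁻⁵ × sin 48° = 1.08×10⁻⁴ s⁻¹
Pressure gradient: |∂P/∂n| = 300 Pa / 297000 m = 1.01×10⁻³ Pa/m
Geostrophic speed: V_g = |∂P/∂n|/(fρ) = 1.01×10⁻³/(1.08×10⁻⁴ × 1.21) = 7.70 m/s
Around a low, centrifugal force acts outward with Coriolis, so pressure-gradient force balances both:
(1/ρ)|∂P/∂n| = fV + V²/R  →  V² + fR·V − fR·V_g = 0
With fR = 1.08×10⁻⁴ × 597×10³ m = 64.7 m/s:
V = [−fR + √((fR)² + 4 fR V_g)]/2 = [−64.7 + √(64.7² + 4×64.7×7.7)]/2 = 6.96 m/s
Subgeostrophic (V < V_g = 7.7 m/s), as expected around a low.
Converting: 6.96 m/s × 3.6 = 25.0 km/h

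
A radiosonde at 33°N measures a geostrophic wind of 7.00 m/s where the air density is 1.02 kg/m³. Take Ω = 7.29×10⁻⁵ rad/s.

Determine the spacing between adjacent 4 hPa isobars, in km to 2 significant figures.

Coriolis parameter at 33°N:
f = 2Ω sin φ = 2 × 7.29×10⁻⁵ × sin 33° = 7.94×10⁻⁵ s⁻¹
Geostrophic balance rearranged: |∂P/∂n| = f ρ V_g
|∂P/∂n| = 7.94×10⁻⁵ × 1.02 × 7.00 = 5.67×10⁻⁴ Pa/m
Isobar spacing: Δn = ΔP/|∂P/∂n| = 400 Pa / 5.67×10⁻⁴ Pa/m = 705498 m ≈ 710 km

710 km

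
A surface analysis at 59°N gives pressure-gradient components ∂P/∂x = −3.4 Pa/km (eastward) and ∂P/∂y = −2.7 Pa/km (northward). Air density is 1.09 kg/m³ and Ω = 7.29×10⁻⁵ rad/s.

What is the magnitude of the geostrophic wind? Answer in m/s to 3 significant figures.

31.9 m/s

Coriolis parameter at 59°N:
f = 2Ω sin φ = 2 × 7.29×10⁻⁵ × sin 59° = 1.25×10⁻⁴ s⁻¹
Component geostrophic relations (x east, y north):
u_g = −(1/(fρ)) ∂P/∂y,  v_g = (1/(fρ)) ∂P/∂x
u_g = −(−2.7×10⁻³)/(1.25×10⁻⁴ × 1.09) = 19.8 m/s;  v_g = (−3.4×10⁻³)/(1.25×10⁻⁴ × 1.09) = −25.0 m/s
|V_g| = √(u_g² + v_g²) = 31.9 m/s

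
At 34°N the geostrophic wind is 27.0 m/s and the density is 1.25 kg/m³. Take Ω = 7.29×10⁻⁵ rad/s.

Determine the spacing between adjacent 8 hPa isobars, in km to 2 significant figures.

290 km

Coriolis parameter at 34°N:
f = 2Ω sin φ = 2 × 7.29×10⁻⁵ × sin 34° = 8.15×10⁻⁵ s⁻¹
Geostrophic balance rearranged: |∂P/∂n| = f ρ V_g
|∂P/∂n| = 8.15×10⁻⁵ × 1.25 × 27.0 = 2.75×10⁻³ Pa/m
Isobar spacing: Δn = ΔP/|∂P/∂n| = 800 Pa / 2.75×10⁻³ Pa/m = 290735 m ≈ 290 km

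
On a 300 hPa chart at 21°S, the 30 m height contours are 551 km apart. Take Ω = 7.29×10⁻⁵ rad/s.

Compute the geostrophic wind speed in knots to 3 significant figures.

Coriolis parameter at 21°S:
f = 2Ω sin φ = 2 × 7.29×10⁻⁵ × sin 21° = 5.23×10⁻⁵ s⁻¹
Height gradient: |∂Z/∂n| = 30 m / 551000 m = 5.44×10⁻⁵
On a pressure surface, geostrophic balance gives V_g = (g/f)|∂Z/∂n|:
V_g = 9.81 × 5.44×10⁻⁵ / 5.23×10⁻⁵ = 10.2 m/s
Converting: 10.2 m/s × 1.944 = 19.9 knots

19.9 knots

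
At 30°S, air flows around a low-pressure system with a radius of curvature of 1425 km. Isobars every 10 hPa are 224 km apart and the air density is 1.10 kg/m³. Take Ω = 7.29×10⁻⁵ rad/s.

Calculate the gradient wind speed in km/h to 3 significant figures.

Coriolis parameter at 30°S:
f = 2Ω sin φ = 2 × 7.29×10⁻⁵ × sin 30° = 7.29×10⁻⁵ s⁻¹
Pressure gradient: |∂P/∂n| = 1000 Pa / 224000 m = 4.46×10⁻³ Pa/m
Geostrophic speed: V_g = |∂P/∂n|/(fρ) = 4.46×10⁻³/(7.29×10⁻⁵ × 1.10) = 55.7 m/s
Around a low, centrifugal force acts outward with Coriolis, so pressure-gradient force balances both:
(1/ρ)|∂P/∂n| = fV + V²/R  →  V² + fR·V − fR·V_g = 0
With fR = 7.29×10⁻⁵ × 1425×10³ m = 104 m/s:
V = [−fR + √((fR)² + 4 fR V_g)]/2 = [−104 + √(104² + 4×104×55.7)]/2 = 40.2 m/s
Subgeostrophic (V < V_g = 55.7 m/s), as expected around a low.
Converting: 40.2 m/s × 3.6 = 145 km/h

145 km/h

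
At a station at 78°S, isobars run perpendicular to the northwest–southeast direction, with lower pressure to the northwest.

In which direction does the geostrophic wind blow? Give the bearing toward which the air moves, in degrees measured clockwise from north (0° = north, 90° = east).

The pressure-gradient force points toward the northwest (bearing 315°).
Geostrophic balance: in the Southern Hemisphere the Coriolis force deflects motion to the left, so the geostrophic wind blows 90° to the left of the pressure-gradient force (low pressure on the right).
Rotating 315° by 90° counterclockwise gives 225° — the wind blows toward the southwest.

225°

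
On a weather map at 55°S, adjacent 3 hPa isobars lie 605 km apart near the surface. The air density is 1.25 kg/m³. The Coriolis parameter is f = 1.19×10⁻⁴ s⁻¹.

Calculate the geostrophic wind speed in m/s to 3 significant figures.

3.33 m/s

Pressure gradient: |∂P/∂n| = 300 Pa / 605000 m = 4.96×10⁻⁴ Pa/m
Geostrophic balance (pressure-gradient force = Coriolis force):
V_g = (1/(fρ)) |∂P/∂n| = 4.96×10⁻⁴ / (1.19×10⁻⁴ × 1.25) = 3.33 m/s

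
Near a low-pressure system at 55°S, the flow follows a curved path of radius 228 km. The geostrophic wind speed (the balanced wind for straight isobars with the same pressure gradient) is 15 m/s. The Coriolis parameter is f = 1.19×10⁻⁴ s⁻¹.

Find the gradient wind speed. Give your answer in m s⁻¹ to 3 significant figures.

Around a low, centrifugal force acts outward with Coriolis, so pressure-gradient force balances both:
(1/ρ)|∂P/∂n| = fV + V²/R  →  V² + fR·V − fR·V_g = 0
With fR = 1.19×10⁻⁴ × 228×10³ m = 27.1 m/s:
V = [−fR + √((fR)² + 4 fR V_g)]/2 = [−27.1 + √(27.1² + 4×27.1×15)]/2 = 10.7 m/s
Subgeostrophic (V < V_g = 15 m/s), as expected around a low.

10.7 m s⁻¹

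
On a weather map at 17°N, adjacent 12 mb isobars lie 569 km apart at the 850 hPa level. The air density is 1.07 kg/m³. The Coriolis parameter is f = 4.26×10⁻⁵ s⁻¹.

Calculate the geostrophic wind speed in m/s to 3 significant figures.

46.3 m/s

Pressure gradient: |∂P/∂n| = 1200 Pa / 569000 m = 2.11×10⁻³ Pa/m
Geostrophic balance (pressure-gradient force = Coriolis force):
V_g = (1/(fρ)) |∂P/∂n| = 2.11×10⁻³ / (4.26×10⁻⁵ × 1.07) = 46.3 m/s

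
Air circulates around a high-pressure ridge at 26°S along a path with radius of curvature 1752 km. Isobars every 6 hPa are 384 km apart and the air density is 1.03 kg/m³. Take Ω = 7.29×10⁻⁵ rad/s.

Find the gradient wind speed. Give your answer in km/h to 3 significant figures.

123 km/h

Coriolis parameter at 26°S:
f = 2Ω sin φ = 2 × 7.29×10⁻⁵ × sin 26° = 6.39×10⁻⁵ s⁻¹
Pressure gradient: |∂P/∂n| = 600 Pa / 384000 m = 1.56×10⁻³ Pa/m
Geostrophic speed: V_g = |∂P/∂n|/(fρ) = 1.56×10⁻³/(6.39×10⁻⁵ × 1.03) = 23.7 m/s
Around a high, pressure-gradient force acts outward with centrifugal, so Coriolis balances both:
fV = (1/ρ)|∂P/∂n| + V²/R  →  V² − fR·V + fR·V_g = 0
With fR = 6.39×10⁻⁵ × 1752×10³ m = 112 m/s:
V = [fR − √((fR)² − 4 fR V_g)]/2 = [112 − √(112² − 4×112×23.7)]/2 = 34.1 m/s
Supergeostrophic (V > V_g = 23.7 m/s), as expected around a high.
Converting: 34.1 m/s × 3.6 = 123 km/h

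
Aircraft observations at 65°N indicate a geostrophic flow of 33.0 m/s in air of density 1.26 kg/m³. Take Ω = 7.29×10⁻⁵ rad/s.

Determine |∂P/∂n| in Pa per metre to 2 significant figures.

5.5×10⁻³ Pa/m

Coriolis parameter at 65°N:
f = 2Ω sin φ = 2 × 7.29×10⁻⁵ × sin 65° = 1.32×10⁻⁴ s⁻¹
Geostrophic balance rearranged: |∂P/∂n| = f ρ V_g
|∂P/∂n| = 1.32×10⁻⁴ × 1.26 × 33.0 = 5.49×10⁻³ Pa/m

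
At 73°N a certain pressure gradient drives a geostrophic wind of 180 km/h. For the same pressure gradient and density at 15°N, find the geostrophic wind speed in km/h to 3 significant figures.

665 km/h

With the same pressure gradient and density, V_g ∝ 1/f ∝ 1/sin φ.
V₂ = V₁ · sin φ₁ / sin φ₂ = 180 × sin 73° / sin 15°
V₂ = 180 × 0.9563/0.2588 = 665 km/h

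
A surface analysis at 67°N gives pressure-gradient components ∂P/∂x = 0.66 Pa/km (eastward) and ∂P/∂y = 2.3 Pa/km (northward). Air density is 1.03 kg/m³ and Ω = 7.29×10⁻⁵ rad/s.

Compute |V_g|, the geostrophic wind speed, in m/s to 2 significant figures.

Coriolis parameter at 67°N:
f = 2Ω sin φ = 2 × 7.29×10⁻⁵ × sin 67° = 1.34×10⁻⁴ s⁻¹
Component geostrophic relations (x east, y north):
u_g = −(1/(fρ)) ∂P/∂y,  v_g = (1/(fρ)) ∂P/∂x
u_g = −(2.3×10⁻³)/(1.34×10⁻⁴ × 1.03) = −16.6 m/s;  v_g = (0.66×10⁻³)/(1.34×10⁻⁴ × 1.03) = 4.77 m/s
|V_g| = √(u_g² + v_g²) = 17.3 m/s

17 m/s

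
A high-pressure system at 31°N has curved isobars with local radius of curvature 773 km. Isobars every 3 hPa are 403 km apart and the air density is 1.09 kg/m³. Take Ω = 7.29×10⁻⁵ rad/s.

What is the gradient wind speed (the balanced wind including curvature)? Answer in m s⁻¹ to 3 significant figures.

11.3 m s⁻¹

Coriolis parameter at 31°N:
f = 2Ω sin φ = 2 × 7.29×10⁻⁵ × sin 31° = 7.51×10⁻⁵ s⁻¹
Pressure gradient: |∂P/∂n| = 300 Pa / 403000 m = 7.44×10⁻⁴ Pa/m
Geostrophic speed: V_g = |∂P/∂n|/(fρ) = 7.44×10⁻⁴/(7.51×10⁻⁵ × 1.09) = 9.09 m/s
Around a high, pressure-gradient force acts outward with centrifugal, so Coriolis balances both:
fV = (1/ρ)|∂P/∂n| + V²/R  →  V² − fR·V + fR·V_g = 0
With fR = 7.51×10⁻⁵ × 773×10³ m = 58.0 m/s:
V = [fR − √((fR)² − 4 fR V_g)]/2 = [58.0 − √(58.0² − 4×58.0×9.09)]/2 = 11.3 m/s
Supergeostrophic (V > V_g = 9.09 m/s), as expected around a high.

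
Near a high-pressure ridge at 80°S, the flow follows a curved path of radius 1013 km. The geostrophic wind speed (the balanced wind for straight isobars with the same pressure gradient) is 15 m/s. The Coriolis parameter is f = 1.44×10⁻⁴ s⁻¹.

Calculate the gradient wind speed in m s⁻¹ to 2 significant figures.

17 m s⁻¹

Around a high, pressure-gradient force acts outward with centrifugal, so Coriolis balances both:
fV = (1/ρ)|∂P/∂n| + V²/R  →  V² − fR·V + fR·V_g = 0
With fR = 1.44×10⁻⁴ × 1013×10³ m = 146 m/s:
V = [fR − √((fR)² − 4 fR V_g)]/2 = [146 − √(146² − 4×146×15)]/2 = 17 m/s
Supergeostrophic (V > V_g = 15 m/s), as expected around a high.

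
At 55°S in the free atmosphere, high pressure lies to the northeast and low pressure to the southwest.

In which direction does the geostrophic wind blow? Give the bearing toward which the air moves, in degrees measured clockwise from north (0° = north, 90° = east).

135°

The pressure-gradient force points toward the southwest (bearing 225°).
Geostrophic balance: in the Southern Hemisphere the Coriolis force deflects motion to the left, so the geostrophic wind blows 90° to the left of the pressure-gradient force (low pressure on the right).
Rotating 225° by 90° counterclockwise gives 135° — the wind blows toward the southeast.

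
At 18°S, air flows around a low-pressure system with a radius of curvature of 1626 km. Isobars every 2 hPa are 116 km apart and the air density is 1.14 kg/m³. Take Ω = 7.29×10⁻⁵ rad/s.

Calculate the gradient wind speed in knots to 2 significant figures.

49 knots

Coriolis parameter at 18°S:
f = 2Ω sin φ = 2 × 7.29×10⁻⁵ × sin 18° = 4.51×10⁻⁵ s⁻¹
Pressure gradient: |∂P/∂n| = 200 Pa / 116000 m = 1.72×10⁻³ Pa/m
Geostrophic speed: V_g = |∂P/∂n|/(fρ) = 1.72×10⁻³/(4.51×10⁻⁵ × 1.14) = 33.6 m/s
Around a low, centrifugal force acts outward with Coriolis, so pressure-gradient force balances both:
(1/ρ)|∂P/∂n| = fV + V²/R  →  V² + fR·V − fR·V_g = 0
With fR = 4.51×10⁻⁵ × 1626×10³ m = 73.3 m/s:
V = [−fR + √((fR)² + 4 fR V_g)]/2 = [−73.3 + √(73.3² + 4×73.3×33.6)]/2 = 25 m/s
Subgeostrophic (V < V_g = 33.6 m/s), as expected around a low.
Converting: 25 m/s × 1.944 = 49 knots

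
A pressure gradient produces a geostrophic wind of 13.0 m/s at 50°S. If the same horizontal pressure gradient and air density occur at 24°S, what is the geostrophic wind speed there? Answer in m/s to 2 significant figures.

With the same pressure gradient and density, V_g ∝ 1/f ∝ 1/sin φ.
V₂ = V₁ · sin φ₁ / sin φ₂ = 13.0 × sin 50° / sin 24°
V₂ = 13.0 × 0.7660/0.4067 = 24 m/s

24 m/s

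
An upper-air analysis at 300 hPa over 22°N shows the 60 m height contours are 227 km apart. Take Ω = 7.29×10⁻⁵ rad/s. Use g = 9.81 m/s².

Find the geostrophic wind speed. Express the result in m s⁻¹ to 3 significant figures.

Coriolis parameter at 22°N:
f = 2Ω sin φ = 2 × 7.29×10⁻⁵ × sin 22° = 5.46×10⁻⁵ s⁻¹
Height gradient: |∂Z/∂n| = 60 m / 227000 m = 2.64×10⁻⁴
On a pressure surface, geostrophic balance gives V_g = (g/f)|∂Z/∂n|:
V_g = 9.81 × 2.64×10⁻⁴ / 5.46×10⁻⁵ = 47.5 m/s

47.5 m s⁻¹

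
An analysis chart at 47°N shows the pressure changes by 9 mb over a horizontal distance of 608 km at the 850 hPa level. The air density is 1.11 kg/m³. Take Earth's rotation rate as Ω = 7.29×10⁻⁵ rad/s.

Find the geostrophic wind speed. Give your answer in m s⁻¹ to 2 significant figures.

Coriolis parameter at 47°N:
f = 2Ω sin φ = 2 × 7.29×10⁻⁵ × sin 47° = 1.07×10⁻⁴ s⁻¹
Pressure gradient: |∂P/∂n| = 900 Pa / 608000 m = 1.48×10⁻³ Pa/m
Geostrophic balance (pressure-gradient force = Coriolis force):
V_g = (1/(fρ)) |∂P/∂n| = 1.48×10⁻³ / (1.07×10⁻⁴ × 1.11) = 12.5 m/s

13 m s⁻¹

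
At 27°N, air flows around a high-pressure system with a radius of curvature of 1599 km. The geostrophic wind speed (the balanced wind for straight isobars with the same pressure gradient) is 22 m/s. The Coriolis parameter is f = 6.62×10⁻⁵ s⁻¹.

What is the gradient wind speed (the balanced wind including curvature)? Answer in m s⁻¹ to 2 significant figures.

Around a high, pressure-gradient force acts outward with centrifugal, so Coriolis balances both:
fV = (1/ρ)|∂P/∂n| + V²/R  →  V² − fR·V + fR·V_g = 0
With fR = 6.62×10⁻⁵ × 1599×10³ m = 106 m/s:
V = [fR − √((fR)² − 4 fR V_g)]/2 = [106 − √(106² − 4×106×22)]/2 = 31.2 m/s
Supergeostrophic (V > V_g = 22 m/s), as expected around a high.

31 m s⁻¹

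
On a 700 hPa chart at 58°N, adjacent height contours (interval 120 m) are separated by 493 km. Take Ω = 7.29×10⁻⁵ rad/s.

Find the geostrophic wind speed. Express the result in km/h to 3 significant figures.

69.5 km/h

Coriolis parameter at 58°N:
f = 2Ω sin φ = 2 × 7.29×10⁻⁵ × sin 58° = 1.24×10⁻⁴ s⁻¹
Height gradient: |∂Z/∂n| = 120 m / 493000 m = 2.43×10⁻⁴
On a pressure surface, geostrophic balance gives V_g = (g/f)|∂Z/∂n|:
V_g = 9.81 × 2.43×10⁻⁴ / 1.24×10⁻⁴ = 19.3 m/s
Converting: 19.3 m/s × 3.6 = 69.5 km/h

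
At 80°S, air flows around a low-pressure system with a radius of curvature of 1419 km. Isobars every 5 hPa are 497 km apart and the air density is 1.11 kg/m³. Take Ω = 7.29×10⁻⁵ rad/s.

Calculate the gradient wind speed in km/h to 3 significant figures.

22.1 km/h

Coriolis parameter at 80°S:
f = 2Ω sin φ = 2 × 7.29×10⁻⁵ × sin 80° = 1.44×10⁻⁴ s⁻¹
Pressure gradient: |∂P/∂n| = 500 Pa / 497000 m = 1.01×10⁻³ Pa/m
Geostrophic speed: V_g = |∂P/∂n|/(fρ) = 1.01×10⁻³/(1.44×10⁻⁴ × 1.11) = 6.31 m/s
Around a low, centrifugal force acts outward with Coriolis, so pressure-gradient force balances both:
(1/ρ)|∂P/∂n| = fV + V²/R  →  V² + fR·V − fR·V_g = 0
With fR = 1.44×10⁻⁴ × 1419×10³ m = 204 m/s:
V = [−fR + √((fR)² + 4 fR V_g)]/2 = [−204 + √(204² + 4×204×6.31)]/2 = 6.13 m/s
Subgeostrophic (V < V_g = 6.31 m/s), as expected around a low.
Converting: 6.13 m/s × 3.6 = 22.1 km/h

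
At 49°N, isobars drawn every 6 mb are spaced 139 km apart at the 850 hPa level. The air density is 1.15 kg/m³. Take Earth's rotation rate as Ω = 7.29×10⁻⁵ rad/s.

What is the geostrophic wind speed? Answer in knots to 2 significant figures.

66 knots

Coriolis parameter at 49°N:
f = 2Ω sin φ = 2 × 7.29×10⁻⁵ × sin 49° = 1.10×10⁻⁴ s⁻¹
Pressure gradient: |∂P/∂n| = 600 Pa / 139000 m = 4.32×10⁻³ Pa/m
Geostrophic balance (pressure-gradient force = Coriolis force):
V_g = (1/(fρ)) |∂P/∂n| = 4.32×10⁻³ / (1.10×10⁻⁴ × 1.15) = 34.1 m/s
Converting: 34.1 m/s × 1.944 = 66 knots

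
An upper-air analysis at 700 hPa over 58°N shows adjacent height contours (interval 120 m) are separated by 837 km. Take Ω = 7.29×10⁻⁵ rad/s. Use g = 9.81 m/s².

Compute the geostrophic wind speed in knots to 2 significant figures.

Coriolis parameter at 58°N:
f = 2Ω sin φ = 2 × 7.29×10⁻⁵ × sin 58° = 1.24×10⁻⁴ s⁻¹
Height gradient: |∂Z/∂n| = 120 m / 837000 m = 1.43×10⁻⁴
On a pressure surface, geostrophic balance gives V_g = (g/f)|∂Z/∂n|:
V_g = 9.81 × 1.43×10⁻⁴ / 1.24×10⁻⁴ = 11.4 m/s
Converting: 11.4 m/s × 1.944 = 22 knots

22 knots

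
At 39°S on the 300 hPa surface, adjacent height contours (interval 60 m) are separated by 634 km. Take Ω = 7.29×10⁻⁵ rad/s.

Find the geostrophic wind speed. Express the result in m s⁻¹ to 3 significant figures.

Coriolis parameter at 39°S:
f = 2Ω sin φ = 2 × 7.29×10⁻⁵ × sin 39° = 9.18×10⁻⁵ s⁻¹
Height gradient: |∂Z/∂n| = 60 m / 634000 m = 9.46×10⁻⁵
On a pressure surface, geostrophic balance gives V_g = (g/f)|∂Z/∂n|:
V_g = 9.81 × 9.46×10⁻⁵ / 9.18×10⁻⁵ = 10.1 m/s

10.1 m s⁻¹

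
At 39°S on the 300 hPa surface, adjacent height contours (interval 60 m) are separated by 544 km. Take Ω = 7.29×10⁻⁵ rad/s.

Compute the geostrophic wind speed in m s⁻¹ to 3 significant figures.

Coriolis parameter at 39°S:
f = 2Ω sin φ = 2 × 7.29×10⁻⁵ × sin 39° = 9.18×10⁻⁵ s⁻¹
Height gradient: |∂Z/∂n| = 60 m / 544000 m = 1.10×10⁻⁴
On a pressure surface, geostrophic balance gives V_g = (g/f)|∂Z/∂n|:
V_g = 9.81 × 1.10×10⁻⁴ / 9.18×10⁻⁵ = 11.8 m/s

11.8 m s⁻¹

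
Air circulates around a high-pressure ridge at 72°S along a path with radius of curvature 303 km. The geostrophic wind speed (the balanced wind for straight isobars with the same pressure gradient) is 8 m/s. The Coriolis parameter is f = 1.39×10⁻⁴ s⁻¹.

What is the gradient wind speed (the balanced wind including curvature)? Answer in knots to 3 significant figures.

20.9 knots

Around a high, pressure-gradient force acts outward with centrifugal, so Coriolis balances both:
fV = (1/ρ)|∂P/∂n| + V²/R  →  V² − fR·V + fR·V_g = 0
With fR = 1.39×10⁻⁴ × 303×10³ m = 42.1 m/s:
V = [fR − √((fR)² − 4 fR V_g)]/2 = [42.1 − √(42.1² − 4×42.1×8)]/2 = 10.7 m/s
Supergeostrophic (V > V_g = 8 m/s), as expected around a high.
Converting: 10.7 m/s × 1.944 = 20.9 knots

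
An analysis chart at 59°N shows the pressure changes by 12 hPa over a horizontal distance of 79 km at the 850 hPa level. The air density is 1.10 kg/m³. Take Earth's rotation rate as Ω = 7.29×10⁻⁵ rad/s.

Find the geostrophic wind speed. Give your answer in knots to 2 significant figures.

210 knots

Coriolis parameter at 59°N:
f = 2Ω sin φ = 2 × 7.29×10⁻⁵ × sin 59° = 1.25×10⁻⁴ s⁻¹
Pressure gradient: |∂P/∂n| = 1200 Pa / 79000 m = 1.52×10⁻² Pa/m
Geostrophic balance (pressure-gradient force = Coriolis force):
V_g = (1/(fρ)) |∂P/∂n| = 1.52×10⁻² / (1.25×10⁻⁴ × 1.10) = 110 m/s
Converting: 110 m/s × 1.944 = 210 knots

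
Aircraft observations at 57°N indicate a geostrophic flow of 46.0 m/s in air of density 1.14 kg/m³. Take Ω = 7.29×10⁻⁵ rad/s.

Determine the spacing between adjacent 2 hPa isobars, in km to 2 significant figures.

31 km

Coriolis parameter at 57°N:
f = 2Ω sin φ = 2 × 7.29×10⁻⁵ × sin 57° = 1.22×10⁻⁴ s⁻¹
Geostrophic balance rearranged: |∂P/∂n| = f ρ V_g
|∂P/∂n| = 1.22×10⁻⁴ × 1.14 × 46.0 = 6.41×10⁻³ Pa/m
Isobar spacing: Δn = ΔP/|∂P/∂n| = 200 Pa / 6.41×10⁻³ Pa/m = 31190 m ≈ 31 km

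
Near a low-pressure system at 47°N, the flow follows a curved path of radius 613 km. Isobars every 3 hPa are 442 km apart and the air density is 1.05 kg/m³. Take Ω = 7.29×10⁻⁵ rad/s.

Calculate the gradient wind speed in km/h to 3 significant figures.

20.1 km/h

Coriolis parameter at 47°N:
f = 2Ω sin φ = 2 × 7.29×10⁻⁵ × sin 47° = 1.07×10⁻⁴ s⁻¹
Pressure gradient: |∂P/∂n| = 300 Pa / 442000 m = 6.79×10⁻⁴ Pa/m
Geostrophic speed: V_g = |∂P/∂n|/(fρ) = 6.79×10⁻⁴/(1.07×10⁻⁴ × 1.05) = 6.06 m/s
Around a low, centrifugal force acts outward with Coriolis, so pressure-gradient force balances both:
(1/ρ)|∂P/∂n| = fV + V²/R  →  V² + fR·V − fR·V_g = 0
With fR = 1.07×10⁻⁴ × 613×10³ m = 65.4 m/s:
V = [−fR + √((fR)² + 4 fR V_g)]/2 = [−65.4 + √(65.4² + 4×65.4×6.06)]/2 = 5.58 m/s
Subgeostrophic (V < V_g = 6.06 m/s), as expected around a low.
Converting: 5.58 m/s × 3.6 = 20.1 km/h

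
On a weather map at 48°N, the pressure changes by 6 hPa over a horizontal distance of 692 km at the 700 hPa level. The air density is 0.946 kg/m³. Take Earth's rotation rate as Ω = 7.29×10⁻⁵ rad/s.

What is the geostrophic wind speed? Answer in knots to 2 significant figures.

Coriolis parameter at 48°N:
f = 2Ω sin φ = 2 × 7.29×10⁻⁵ × sin 48° = 1.08×10⁻⁴ s⁻¹
Pressure gradient: |∂P/∂n| = 600 Pa / 692000 m = 8.67×10⁻⁴ Pa/m
Geostrophic balance (pressure-gradient force = Coriolis force):
V_g = (1/(fρ)) |∂P/∂n| = 8.67×10⁻⁴ / (1.08×10⁻⁴ × 0.946) = 8.46 m/s
Converting: 8.46 m/s × 1.944 = 16 knots

16 knots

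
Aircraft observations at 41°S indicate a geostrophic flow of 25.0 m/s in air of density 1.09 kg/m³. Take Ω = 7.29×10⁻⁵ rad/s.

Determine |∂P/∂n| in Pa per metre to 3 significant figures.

2.61×10⁻³ Pa/m

Coriolis parameter at 41°S:
f = 2Ω sin φ = 2 × 7.29×10⁻⁵ × sin 41° = 9.57×10⁻⁵ s⁻¹
Geostrophic balance rearranged: |∂P/∂n| = f ρ V_g
|∂P/∂n| = 9.57×10⁻⁵ × 1.09 × 25.0 = 2.61×10⁻³ Pa/m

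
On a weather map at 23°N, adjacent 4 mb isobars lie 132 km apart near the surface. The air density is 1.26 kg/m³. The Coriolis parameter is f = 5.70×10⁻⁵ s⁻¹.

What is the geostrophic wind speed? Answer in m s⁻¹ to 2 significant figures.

Pressure gradient: |∂P/∂n| = 400 Pa / 132000 m = 3.03×10⁻³ Pa/m
Geostrophic balance (pressure-gradient force = Coriolis force):
V_g = (1/(fρ)) |∂P/∂n| = 3.03×10⁻³ / (5.70×10⁻⁵ × 1.26) = 42.2 m/s

42 m s⁻¹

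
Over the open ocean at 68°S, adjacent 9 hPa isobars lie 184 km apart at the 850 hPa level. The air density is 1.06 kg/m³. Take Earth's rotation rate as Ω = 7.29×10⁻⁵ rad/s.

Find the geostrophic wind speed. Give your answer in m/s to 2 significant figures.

Coriolis parameter at 68°S:
f = 2Ω sin φ = 2 × 7.29×10⁻⁵ × sin 68° = 1.35×10⁻⁴ s⁻¹
Pressure gradient: |∂P/∂n| = 900 Pa / 184000 m = 4.89×10⁻³ Pa/m
Geostrophic balance (pressure-gradient force = Coriolis force):
V_g = (1/(fρ)) |∂P/∂n| = 4.89×10⁻³ / (1.35×10⁻⁴ × 1.06) = 34.1 m/s

34 m/s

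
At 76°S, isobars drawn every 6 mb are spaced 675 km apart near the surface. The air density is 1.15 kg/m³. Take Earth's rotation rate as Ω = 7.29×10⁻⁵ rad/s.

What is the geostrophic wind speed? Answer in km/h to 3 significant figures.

19.7 km/h

Coriolis parameter at 76°S:
f = 2Ω sin φ = 2 × 7.29×10⁻⁵ × sin 76° = 1.41×10⁻⁴ s⁻¹
Pressure gradient: |∂P/∂n| = 600 Pa / 675000 m = 8.89×10⁻⁴ Pa/m
Geostrophic balance (pressure-gradient force = Coriolis force):
V_g = (1/(fρ)) |∂P/∂n| = 8.89×10⁻⁴ / (1.41×10⁻⁴ × 1.15) = 5.46 m/s
Converting: 5.46 m/s × 3.6 = 19.7 km/h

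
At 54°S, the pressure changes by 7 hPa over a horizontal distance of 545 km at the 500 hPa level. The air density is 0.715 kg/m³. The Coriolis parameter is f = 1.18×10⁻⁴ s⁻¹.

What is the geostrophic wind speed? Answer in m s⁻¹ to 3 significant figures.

15.2 m s⁻¹

Pressure gradient: |∂P/∂n| = 700 Pa / 545000 m = 1.28×10⁻³ Pa/m
Geostrophic balance (pressure-gradient force = Coriolis force):
V_g = (1/(fρ)) |∂P/∂n| = 1.28×10⁻³ / (1.18×10⁻⁴ × 0.715) = 15.2 m/s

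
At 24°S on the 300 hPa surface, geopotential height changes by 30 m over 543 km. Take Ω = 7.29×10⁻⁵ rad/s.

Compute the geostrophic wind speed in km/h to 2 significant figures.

Coriolis parameter at 24°S:
f = 2Ω sin φ = 2 × 7.29×10⁻⁵ × sin 24° = 5.93×10⁻⁵ s⁻¹
Height gradient: |∂Z/∂n| = 30 m / 543000 m = 5.52×10⁻⁵
On a pressure surface, geostrophic balance gives V_g = (g/f)|∂Z/∂n|:
V_g = 9.81 × 5.52×10⁻⁵ / 5.93×10⁻⁵ = 9.14 m/s
Converting: 9.14 m/s × 3.6 = 33 km/h

33 km/h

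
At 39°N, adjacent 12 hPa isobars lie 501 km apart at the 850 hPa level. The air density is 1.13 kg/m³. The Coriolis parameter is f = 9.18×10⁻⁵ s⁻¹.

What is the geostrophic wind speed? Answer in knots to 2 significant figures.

Pressure gradient: |∂P/∂n| = 1200 Pa / 501000 m = 2.40×10⁻³ Pa/m
Geostrophic balance (pressure-gradient force = Coriolis force):
V_g = (1/(fρ)) |∂P/∂n| = 2.40×10⁻³ / (9.18×10⁻⁵ × 1.13) = 23.1 m/s
Converting: 23.1 m/s × 1.944 = 45 knots

45 knots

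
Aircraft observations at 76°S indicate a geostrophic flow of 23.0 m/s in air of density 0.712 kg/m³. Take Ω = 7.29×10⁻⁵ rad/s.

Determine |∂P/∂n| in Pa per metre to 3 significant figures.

2.32×10⁻³ Pa/m

Coriolis parameter at 76°S:
f = 2Ω sin φ = 2 × 7.29×10⁻⁵ × sin 76° = 1.41×10⁻⁴ s⁻¹
Geostrophic balance rearranged: |∂P/∂n| = f ρ V_g
|∂P/∂n| = 1.41×10⁻⁴ × 0.712 × 23.0 = 2.32×10⁻³ Pa/m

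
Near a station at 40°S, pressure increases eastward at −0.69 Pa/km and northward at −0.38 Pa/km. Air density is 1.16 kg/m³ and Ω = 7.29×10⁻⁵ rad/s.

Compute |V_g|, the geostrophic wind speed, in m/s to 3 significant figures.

Coriolis parameter at 40°S:
f = 2Ω sin φ = 2 × 7.29×10⁻⁵ × sin 40° = 9.37×10⁻⁵ s⁻¹
In the Southern Hemisphere f is negative: f = −9.37×10⁻⁵ s⁻¹.
Component geostrophic relations (x east, y north):
u_g = −(1/(fρ)) ∂P/∂y,  v_g = (1/(fρ)) ∂P/∂x
u_g = −(−0.38×10⁻³)/(−9.37×10⁻⁵ × 1.16) = −3.50 m/s;  v_g = (−0.69×10⁻³)/(−9.37×10⁻⁵ × 1.16) = 6.35 m/s
|V_g| = √(u_g² + v_g²) = 7.25 m/s

7.25 m/s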